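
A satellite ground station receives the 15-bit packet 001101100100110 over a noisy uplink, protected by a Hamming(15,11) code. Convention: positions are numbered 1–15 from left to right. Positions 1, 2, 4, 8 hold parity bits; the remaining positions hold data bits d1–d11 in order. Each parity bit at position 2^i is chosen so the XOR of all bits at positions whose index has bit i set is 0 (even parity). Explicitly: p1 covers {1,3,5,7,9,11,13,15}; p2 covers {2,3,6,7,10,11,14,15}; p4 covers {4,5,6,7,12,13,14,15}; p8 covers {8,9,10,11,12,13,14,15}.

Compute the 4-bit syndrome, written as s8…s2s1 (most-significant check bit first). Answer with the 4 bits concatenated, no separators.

1111

s1 (pos 1,3,5,7,9,11,13,15): 0⊕1⊕0⊕1⊕0⊕0⊕1⊕0 = 1
s2 (pos 2,3,6,7,10,11,14,15): 0⊕1⊕1⊕1⊕1⊕0⊕1⊕0 = 1
s4 (pos 4,5,6,7,12,13,14,15): 1⊕0⊕1⊕1⊕0⊕1⊕1⊕0 = 1
s8 (pos 8,9,10,11,12,13,14,15): 0⊕0⊕1⊕0⊕0⊕1⊕1⊕0 = 1
Syndrome s8…s1 = 1111 → error at position 15.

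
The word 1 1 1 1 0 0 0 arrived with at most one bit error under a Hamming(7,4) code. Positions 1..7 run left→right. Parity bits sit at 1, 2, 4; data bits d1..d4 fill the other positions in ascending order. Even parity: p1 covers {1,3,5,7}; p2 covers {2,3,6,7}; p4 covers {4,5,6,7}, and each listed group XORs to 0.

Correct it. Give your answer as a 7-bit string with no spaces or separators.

s1 (pos 1,3,5,7): 1⊕1⊕0⊕0 = 0
s2 (pos 2,3,6,7): 1⊕1⊕0⊕0 = 0
s4 (pos 4,5,6,7): 1⊕0⊕0⊕0 = 1
Syndrome s4…s1 = 100 → error at position 4.
Flip position 4: 1111000 → 1110000

1110000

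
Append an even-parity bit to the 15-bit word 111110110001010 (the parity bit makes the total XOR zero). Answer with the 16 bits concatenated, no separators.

XOR of the 15 data bits: 1⊕1⊕1⊕1⊕1⊕0⊕1⊕1⊕0⊕0⊕0⊕1⊕0⊕1⊕0 = 1
Parity bit = 1 (so all 16 bits XOR to 0).

1111101100010101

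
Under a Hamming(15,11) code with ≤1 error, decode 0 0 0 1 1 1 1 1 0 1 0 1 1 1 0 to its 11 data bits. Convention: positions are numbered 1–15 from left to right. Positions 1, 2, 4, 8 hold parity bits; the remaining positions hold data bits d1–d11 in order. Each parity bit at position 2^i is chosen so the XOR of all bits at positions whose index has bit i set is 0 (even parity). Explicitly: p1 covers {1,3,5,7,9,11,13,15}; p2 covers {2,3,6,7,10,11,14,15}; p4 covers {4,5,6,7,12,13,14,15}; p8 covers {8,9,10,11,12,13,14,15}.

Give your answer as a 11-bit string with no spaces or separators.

s1 (pos 1,3,5,7,9,11,13,15): 0⊕0⊕1⊕1⊕0⊕0⊕1⊕0 = 1
s2 (pos 2,3,6,7,10,11,14,15): 0⊕0⊕1⊕1⊕1⊕0⊕1⊕0 = 0
s4 (pos 4,5,6,7,12,13,14,15): 1⊕1⊕1⊕1⊕1⊕1⊕1⊕0 = 1
s8 (pos 8,9,10,11,12,13,14,15): 1⊕0⊕1⊕0⊕1⊕1⊕1⊕0 = 1
Syndrome s8…s1 = 1101 → error at position 13.
Flip position 13: 000111110101110 → 000111110101010
Read data bits from positions 3,5,6,7,9,10,11,12,13,14,15: 01110101010

01110101010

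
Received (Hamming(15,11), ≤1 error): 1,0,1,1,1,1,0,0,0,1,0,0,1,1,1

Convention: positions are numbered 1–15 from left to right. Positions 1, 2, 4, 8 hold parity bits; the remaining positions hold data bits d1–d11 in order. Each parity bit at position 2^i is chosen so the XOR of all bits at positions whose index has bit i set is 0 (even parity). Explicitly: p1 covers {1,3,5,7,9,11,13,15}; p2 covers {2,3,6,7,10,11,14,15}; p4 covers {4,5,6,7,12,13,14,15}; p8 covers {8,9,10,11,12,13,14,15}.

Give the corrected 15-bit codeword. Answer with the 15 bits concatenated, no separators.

100111000100111

s1 (pos 1,3,5,7,9,11,13,15): 1⊕1⊕1⊕0⊕0⊕0⊕1⊕1 = 1
s2 (pos 2,3,6,7,10,11,14,15): 0⊕1⊕1⊕0⊕1⊕0⊕1⊕1 = 1
s4 (pos 4,5,6,7,12,13,14,15): 1⊕1⊕1⊕0⊕0⊕1⊕1⊕1 = 0
s8 (pos 8,9,10,11,12,13,14,15): 0⊕0⊕1⊕0⊕0⊕1⊕1⊕1 = 0
Syndrome s8…s1 = 0011 → error at position 3.
Flip position 3: 101111000100111 → 100111000100111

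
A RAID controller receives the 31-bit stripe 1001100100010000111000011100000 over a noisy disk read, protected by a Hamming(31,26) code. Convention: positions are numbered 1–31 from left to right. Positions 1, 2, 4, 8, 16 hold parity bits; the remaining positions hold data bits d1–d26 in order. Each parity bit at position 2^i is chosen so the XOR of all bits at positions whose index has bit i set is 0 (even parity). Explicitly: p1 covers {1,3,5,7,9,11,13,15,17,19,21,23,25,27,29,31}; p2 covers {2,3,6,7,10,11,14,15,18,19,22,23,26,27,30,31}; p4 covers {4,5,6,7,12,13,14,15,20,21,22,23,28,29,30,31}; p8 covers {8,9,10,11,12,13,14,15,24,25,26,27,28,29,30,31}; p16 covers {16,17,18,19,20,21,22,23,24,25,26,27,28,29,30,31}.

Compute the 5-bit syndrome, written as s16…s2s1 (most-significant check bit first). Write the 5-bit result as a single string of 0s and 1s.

01111

s1 (pos 1,3,5,7,9,11,13,15,17,19,21,23,25,27,29,31): 1⊕0⊕1⊕0⊕0⊕0⊕0⊕0⊕1⊕1⊕0⊕0⊕1⊕0⊕0⊕0 = 1
s2 (pos 2,3,6,7,10,11,14,15,18,19,22,23,26,27,30,31): 0⊕0⊕0⊕0⊕0⊕0⊕0⊕0⊕1⊕1⊕0⊕0⊕1⊕0⊕0⊕0 = 1
s4 (pos 4,5,6,7,12,13,14,15,20,21,22,23,28,29,30,31): 1⊕1⊕0⊕0⊕1⊕0⊕0⊕0⊕0⊕0⊕0⊕0⊕0⊕0⊕0⊕0 = 1
s8 (pos 8,9,10,11,12,13,14,15,24,25,26,27,28,29,30,31): 1⊕0⊕0⊕0⊕1⊕0⊕0⊕0⊕1⊕1⊕1⊕0⊕0⊕0⊕0⊕0 = 1
s16 (pos 16,17,18,19,20,21,22,23,24,25,26,27,28,29,30,31): 0⊕1⊕1⊕1⊕0⊕0⊕0⊕0⊕1⊕1⊕1⊕0⊕0⊕0⊕0⊕0 = 0
Syndrome s16…s1 = 01111 → error at position 15.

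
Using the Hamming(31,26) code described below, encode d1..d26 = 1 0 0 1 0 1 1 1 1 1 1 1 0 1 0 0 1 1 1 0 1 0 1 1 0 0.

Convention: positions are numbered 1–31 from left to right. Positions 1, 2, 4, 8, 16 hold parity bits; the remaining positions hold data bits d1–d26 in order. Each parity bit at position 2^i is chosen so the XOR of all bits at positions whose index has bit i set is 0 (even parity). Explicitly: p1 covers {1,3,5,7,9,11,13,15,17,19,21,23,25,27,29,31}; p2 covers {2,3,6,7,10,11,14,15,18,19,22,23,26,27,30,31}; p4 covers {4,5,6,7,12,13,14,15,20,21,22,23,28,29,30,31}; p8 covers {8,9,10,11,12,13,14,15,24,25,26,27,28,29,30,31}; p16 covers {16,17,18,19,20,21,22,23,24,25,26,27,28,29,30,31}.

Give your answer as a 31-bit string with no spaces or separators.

Place data at non-parity positions: p1 p2 1 p4 0 0 1 p8 0 1 1 1 1 1 1 p16 1 0 1 0 0 1 1 1 0 1 0 1 1 0 0
p1 (pos 1,3,5,7,9,11,13,15,17,19,21,23,25,27,29,31): XOR of data positions = 1⊕0⊕1⊕0⊕1⊕1⊕1⊕1⊕1⊕0⊕1⊕0⊕0⊕1⊕0 = 1
p2 (pos 2,3,6,7,10,11,14,15,18,19,22,23,26,27,30,31): XOR of data positions = 1⊕0⊕1⊕1⊕1⊕1⊕1⊕0⊕1⊕1⊕1⊕1⊕0⊕0⊕0 = 0
p4 (pos 4,5,6,7,12,13,14,15,20,21,22,23,28,29,30,31): XOR of data positions = 0⊕0⊕1⊕1⊕1⊕1⊕1⊕0⊕0⊕1⊕1⊕1⊕1⊕0⊕0 = 1
p8 (pos 8,9,10,11,12,13,14,15,24,25,26,27,28,29,30,31): XOR of data positions = 0⊕1⊕1⊕1⊕1⊕1⊕1⊕1⊕0⊕1⊕0⊕1⊕1⊕0⊕0 = 0
p16 (pos 16,17,18,19,20,21,22,23,24,25,26,27,28,29,30,31): XOR of data positions = 1⊕0⊕1⊕0⊕0⊕1⊕1⊕1⊕0⊕1⊕0⊕1⊕1⊕0⊕0 = 0
Codeword: 1011001001111110101001110101100

1011001001111110101001110101100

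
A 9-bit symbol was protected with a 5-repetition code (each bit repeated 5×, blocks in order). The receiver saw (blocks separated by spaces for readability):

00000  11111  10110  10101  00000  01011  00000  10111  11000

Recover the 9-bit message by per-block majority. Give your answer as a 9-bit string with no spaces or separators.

Block 1 (00000): 0 ones → 0
Block 2 (11111): 5 ones → 1
Block 3 (10110): 3 ones → 1
Block 4 (10101): 3 ones → 1
Block 5 (00000): 0 ones → 0
Block 6 (01011): 3 ones → 1
Block 7 (00000): 0 ones → 0
Block 8 (10111): 4 ones → 1
Block 9 (11000): 2 ones → 0

011101010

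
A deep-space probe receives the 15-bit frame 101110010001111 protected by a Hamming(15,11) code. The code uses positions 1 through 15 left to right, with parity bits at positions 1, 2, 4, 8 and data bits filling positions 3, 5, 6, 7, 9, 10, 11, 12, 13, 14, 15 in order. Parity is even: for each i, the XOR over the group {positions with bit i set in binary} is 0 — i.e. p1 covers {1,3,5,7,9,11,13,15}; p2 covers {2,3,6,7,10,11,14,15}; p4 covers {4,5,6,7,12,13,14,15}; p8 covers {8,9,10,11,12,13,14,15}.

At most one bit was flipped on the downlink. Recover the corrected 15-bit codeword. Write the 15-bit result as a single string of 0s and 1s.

s1 (pos 1,3,5,7,9,11,13,15): 1⊕1⊕1⊕0⊕0⊕0⊕1⊕1 = 1
s2 (pos 2,3,6,7,10,11,14,15): 0⊕1⊕0⊕0⊕0⊕0⊕1⊕1 = 1
s4 (pos 4,5,6,7,12,13,14,15): 1⊕1⊕0⊕0⊕1⊕1⊕1⊕1 = 0
s8 (pos 8,9,10,11,12,13,14,15): 1⊕0⊕0⊕0⊕1⊕1⊕1⊕1 = 1
Syndrome s8…s1 = 1011 → error at position 11.
Flip position 11: 101110010001111 → 101110010011111

101110010011111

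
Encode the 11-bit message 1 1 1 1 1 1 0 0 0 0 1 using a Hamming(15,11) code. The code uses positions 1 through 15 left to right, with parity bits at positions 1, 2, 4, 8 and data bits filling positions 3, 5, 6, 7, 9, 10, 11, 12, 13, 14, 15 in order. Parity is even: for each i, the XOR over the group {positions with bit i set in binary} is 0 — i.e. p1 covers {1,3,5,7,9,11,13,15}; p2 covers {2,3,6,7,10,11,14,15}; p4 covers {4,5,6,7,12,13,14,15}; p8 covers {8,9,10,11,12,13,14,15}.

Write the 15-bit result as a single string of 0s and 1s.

111011111100001

Place data at non-parity positions: p1 p2 1 p4 1 1 1 p8 1 1 0 0 0 0 1
p1 (pos 1,3,5,7,9,11,13,15): XOR of data positions = 1⊕1⊕1⊕1⊕0⊕0⊕1 = 1
p2 (pos 2,3,6,7,10,11,14,15): XOR of data positions = 1⊕1⊕1⊕1⊕0⊕0⊕1 = 1
p4 (pos 4,5,6,7,12,13,14,15): XOR of data positions = 1⊕1⊕1⊕0⊕0⊕0⊕1 = 0
p8 (pos 8,9,10,11,12,13,14,15): XOR of data positions = 1⊕1⊕0⊕0⊕0⊕0⊕1 = 1
Codeword: 111011111100001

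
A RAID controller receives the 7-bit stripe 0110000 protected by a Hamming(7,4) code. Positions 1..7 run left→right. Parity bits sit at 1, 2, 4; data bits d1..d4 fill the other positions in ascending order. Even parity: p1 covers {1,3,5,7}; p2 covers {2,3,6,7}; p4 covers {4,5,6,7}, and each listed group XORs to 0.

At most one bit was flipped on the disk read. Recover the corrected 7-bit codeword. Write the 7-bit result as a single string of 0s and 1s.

s1 (pos 1,3,5,7): 0⊕1⊕0⊕0 = 1
s2 (pos 2,3,6,7): 1⊕1⊕0⊕0 = 0
s4 (pos 4,5,6,7): 0⊕0⊕0⊕0 = 0
Syndrome s4…s1 = 001 → error at position 1.
Flip position 1: 0110000 → 1110000

1110000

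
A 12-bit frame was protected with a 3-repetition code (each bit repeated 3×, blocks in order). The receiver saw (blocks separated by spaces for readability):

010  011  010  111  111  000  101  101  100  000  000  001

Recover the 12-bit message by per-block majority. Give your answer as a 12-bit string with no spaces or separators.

Block 1 (010): 1 one → 0
Block 2 (011): 2 ones → 1
Block 3 (010): 1 one → 0
Block 4 (111): 3 ones → 1
Block 5 (111): 3 ones → 1
Block 6 (000): 0 ones → 0
Block 7 (101): 2 ones → 1
Block 8 (101): 2 ones → 1
Block 9 (100): 1 one → 0
Block 10 (000): 0 ones → 0
Block 11 (000): 0 ones → 0
Block 12 (001): 1 one → 0

010110110000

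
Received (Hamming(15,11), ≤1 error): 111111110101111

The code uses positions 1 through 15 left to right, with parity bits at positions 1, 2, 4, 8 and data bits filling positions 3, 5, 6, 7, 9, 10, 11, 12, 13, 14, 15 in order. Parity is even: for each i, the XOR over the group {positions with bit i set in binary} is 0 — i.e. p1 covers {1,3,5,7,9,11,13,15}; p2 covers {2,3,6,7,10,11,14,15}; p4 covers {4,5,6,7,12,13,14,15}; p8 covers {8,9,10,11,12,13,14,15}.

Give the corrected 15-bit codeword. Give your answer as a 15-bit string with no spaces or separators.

s1 (pos 1,3,5,7,9,11,13,15): 1⊕1⊕1⊕1⊕0⊕0⊕1⊕1 = 0
s2 (pos 2,3,6,7,10,11,14,15): 1⊕1⊕1⊕1⊕1⊕0⊕1⊕1 = 1
s4 (pos 4,5,6,7,12,13,14,15): 1⊕1⊕1⊕1⊕1⊕1⊕1⊕1 = 0
s8 (pos 8,9,10,11,12,13,14,15): 1⊕0⊕1⊕0⊕1⊕1⊕1⊕1 = 0
Syndrome s8…s1 = 0010 → error at position 2.
Flip position 2: 111111110101111 → 101111110101111

101111110101111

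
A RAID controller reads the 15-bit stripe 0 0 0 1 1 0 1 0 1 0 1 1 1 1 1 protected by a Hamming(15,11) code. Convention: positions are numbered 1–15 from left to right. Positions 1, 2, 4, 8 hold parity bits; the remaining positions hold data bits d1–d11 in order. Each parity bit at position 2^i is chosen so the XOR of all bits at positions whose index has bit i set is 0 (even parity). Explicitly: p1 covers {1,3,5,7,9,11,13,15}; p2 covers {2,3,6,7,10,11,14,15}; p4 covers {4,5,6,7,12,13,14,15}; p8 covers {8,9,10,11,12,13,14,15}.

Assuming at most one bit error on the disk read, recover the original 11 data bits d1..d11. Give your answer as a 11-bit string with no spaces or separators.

01011011111

s1 (pos 1,3,5,7,9,11,13,15): 0⊕0⊕1⊕1⊕1⊕1⊕1⊕1 = 0
s2 (pos 2,3,6,7,10,11,14,15): 0⊕0⊕0⊕1⊕0⊕1⊕1⊕1 = 0
s4 (pos 4,5,6,7,12,13,14,15): 1⊕1⊕0⊕1⊕1⊕1⊕1⊕1 = 1
s8 (pos 8,9,10,11,12,13,14,15): 0⊕1⊕0⊕1⊕1⊕1⊕1⊕1 = 0
Syndrome s8…s1 = 0100 → error at position 4.
Flip position 4: 000110101011111 → 000010101011111
Read data bits from positions 3,5,6,7,9,10,11,12,13,14,15: 01011011111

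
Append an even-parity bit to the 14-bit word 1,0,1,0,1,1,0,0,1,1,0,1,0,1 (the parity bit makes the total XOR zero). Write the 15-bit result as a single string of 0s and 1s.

XOR of the 14 data bits: 1⊕0⊕1⊕0⊕1⊕1⊕0⊕0⊕1⊕1⊕0⊕1⊕0⊕1 = 0
Parity bit = 0 (so all 15 bits XOR to 0).

101011001101010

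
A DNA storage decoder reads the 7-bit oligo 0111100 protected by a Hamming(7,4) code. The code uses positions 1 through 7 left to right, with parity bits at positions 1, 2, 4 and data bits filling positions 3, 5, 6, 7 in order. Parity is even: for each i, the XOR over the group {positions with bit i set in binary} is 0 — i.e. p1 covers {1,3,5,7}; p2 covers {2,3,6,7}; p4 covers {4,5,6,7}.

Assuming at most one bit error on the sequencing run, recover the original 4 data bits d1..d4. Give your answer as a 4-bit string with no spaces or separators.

s1 (pos 1,3,5,7): 0⊕1⊕1⊕0 = 0
s2 (pos 2,3,6,7): 1⊕1⊕0⊕0 = 0
s4 (pos 4,5,6,7): 1⊕1⊕0⊕0 = 0
Syndrome s4…s1 = 000 → no error.
Read data bits from positions 3,5,6,7: 1100

1100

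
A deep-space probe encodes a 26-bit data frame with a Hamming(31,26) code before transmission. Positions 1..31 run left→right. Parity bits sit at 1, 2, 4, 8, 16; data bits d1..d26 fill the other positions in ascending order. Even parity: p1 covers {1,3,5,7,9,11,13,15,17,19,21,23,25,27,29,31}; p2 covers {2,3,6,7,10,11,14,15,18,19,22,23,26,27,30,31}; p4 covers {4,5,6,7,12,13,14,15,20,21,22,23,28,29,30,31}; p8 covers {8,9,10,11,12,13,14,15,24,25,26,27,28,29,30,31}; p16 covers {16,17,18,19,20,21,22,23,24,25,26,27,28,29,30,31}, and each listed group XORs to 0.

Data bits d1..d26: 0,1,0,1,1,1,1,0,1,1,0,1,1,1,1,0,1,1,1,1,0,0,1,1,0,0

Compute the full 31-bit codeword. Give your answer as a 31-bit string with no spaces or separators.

0001101111101100111101111001100

Place data at non-parity positions: p1 p2 0 p4 1 0 1 p8 1 1 1 0 1 1 0 p16 1 1 1 1 0 1 1 1 1 0 0 1 1 0 0
p1 (pos 1,3,5,7,9,11,13,15,17,19,21,23,25,27,29,31): XOR of data positions = 0⊕1⊕1⊕1⊕1⊕1⊕0⊕1⊕1⊕0⊕1⊕1⊕0⊕1⊕0 = 0
p2 (pos 2,3,6,7,10,11,14,15,18,19,22,23,26,27,30,31): XOR of data positions = 0⊕0⊕1⊕1⊕1⊕1⊕0⊕1⊕1⊕1⊕1⊕0⊕0⊕0⊕0 = 0
p4 (pos 4,5,6,7,12,13,14,15,20,21,22,23,28,29,30,31): XOR of data positions = 1⊕0⊕1⊕0⊕1⊕1⊕0⊕1⊕0⊕1⊕1⊕1⊕1⊕0⊕0 = 1
p8 (pos 8,9,10,11,12,13,14,15,24,25,26,27,28,29,30,31): XOR of data positions = 1⊕1⊕1⊕0⊕1⊕1⊕0⊕1⊕1⊕0⊕0⊕1⊕1⊕0⊕0 = 1
p16 (pos 16,17,18,19,20,21,22,23,24,25,26,27,28,29,30,31): XOR of data positions = 1⊕1⊕1⊕1⊕0⊕1⊕1⊕1⊕1⊕0⊕0⊕1⊕1⊕0⊕0 = 0
Codeword: 0001101111101100111101111001100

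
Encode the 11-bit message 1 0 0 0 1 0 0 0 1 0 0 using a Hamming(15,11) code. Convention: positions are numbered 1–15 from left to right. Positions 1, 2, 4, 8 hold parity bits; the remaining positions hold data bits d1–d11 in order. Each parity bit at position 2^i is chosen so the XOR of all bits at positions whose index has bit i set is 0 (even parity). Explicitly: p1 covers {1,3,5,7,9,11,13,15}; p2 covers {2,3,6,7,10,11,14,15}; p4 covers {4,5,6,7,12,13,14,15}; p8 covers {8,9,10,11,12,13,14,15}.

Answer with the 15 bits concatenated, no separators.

111100001000100

Place data at non-parity positions: p1 p2 1 p4 0 0 0 p8 1 0 0 0 1 0 0
p1 (pos 1,3,5,7,9,11,13,15): XOR of data positions = 1⊕0⊕0⊕1⊕0⊕1⊕0 = 1
p2 (pos 2,3,6,7,10,11,14,15): XOR of data positions = 1⊕0⊕0⊕0⊕0⊕0⊕0 = 1
p4 (pos 4,5,6,7,12,13,14,15): XOR of data positions = 0⊕0⊕0⊕0⊕1⊕0⊕0 = 1
p8 (pos 8,9,10,11,12,13,14,15): XOR of data positions = 1⊕0⊕0⊕0⊕1⊕0⊕0 = 0
Codeword: 111100001000100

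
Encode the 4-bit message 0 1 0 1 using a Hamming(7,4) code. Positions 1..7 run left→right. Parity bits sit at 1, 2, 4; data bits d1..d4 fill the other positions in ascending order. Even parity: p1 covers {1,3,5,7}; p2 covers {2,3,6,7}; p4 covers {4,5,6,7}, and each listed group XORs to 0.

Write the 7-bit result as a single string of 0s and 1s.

Place data at non-parity positions: p1 p2 0 p4 1 0 1
p1 (pos 1,3,5,7): XOR of data positions = 0⊕1⊕1 = 0
p2 (pos 2,3,6,7): XOR of data positions = 0⊕0⊕1 = 1
p4 (pos 4,5,6,7): XOR of data positions = 1⊕0⊕1 = 0
Codeword: 0100101

0100101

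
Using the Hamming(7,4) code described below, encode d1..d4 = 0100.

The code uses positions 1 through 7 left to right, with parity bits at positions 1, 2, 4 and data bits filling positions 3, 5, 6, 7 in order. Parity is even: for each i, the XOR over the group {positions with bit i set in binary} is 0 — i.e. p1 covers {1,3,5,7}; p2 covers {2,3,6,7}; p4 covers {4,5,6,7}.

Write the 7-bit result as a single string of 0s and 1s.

1001100

Place data at non-parity positions: p1 p2 0 p4 1 0 0
p1 (pos 1,3,5,7): XOR of data positions = 0⊕1⊕0 = 1
p2 (pos 2,3,6,7): XOR of data positions = 0⊕0⊕0 = 0
p4 (pos 4,5,6,7): XOR of data positions = 1⊕0⊕0 = 1
Codeword: 1001100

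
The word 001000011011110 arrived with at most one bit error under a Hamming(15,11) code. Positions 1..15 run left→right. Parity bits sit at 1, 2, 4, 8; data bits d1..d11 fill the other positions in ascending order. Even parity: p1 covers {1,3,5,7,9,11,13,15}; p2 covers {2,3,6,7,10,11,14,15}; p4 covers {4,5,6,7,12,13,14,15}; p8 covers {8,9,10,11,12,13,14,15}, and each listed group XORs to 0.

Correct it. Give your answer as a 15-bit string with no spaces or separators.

s1 (pos 1,3,5,7,9,11,13,15): 0⊕1⊕0⊕0⊕1⊕1⊕1⊕0 = 0
s2 (pos 2,3,6,7,10,11,14,15): 0⊕1⊕0⊕0⊕0⊕1⊕1⊕0 = 1
s4 (pos 4,5,6,7,12,13,14,15): 0⊕0⊕0⊕0⊕1⊕1⊕1⊕0 = 1
s8 (pos 8,9,10,11,12,13,14,15): 1⊕1⊕0⊕1⊕1⊕1⊕1⊕0 = 0
Syndrome s8…s1 = 0110 → error at position 6.
Flip position 6: 001000011011110 → 001001011011110

001001011011110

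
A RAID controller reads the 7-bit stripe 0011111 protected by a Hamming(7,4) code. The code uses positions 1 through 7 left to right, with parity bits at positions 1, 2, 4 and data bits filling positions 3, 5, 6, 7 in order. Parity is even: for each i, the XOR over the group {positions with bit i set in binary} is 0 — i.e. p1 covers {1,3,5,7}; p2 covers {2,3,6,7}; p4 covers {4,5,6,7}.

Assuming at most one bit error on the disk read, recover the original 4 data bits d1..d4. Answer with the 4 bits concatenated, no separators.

0111

s1 (pos 1,3,5,7): 0⊕1⊕1⊕1 = 1
s2 (pos 2,3,6,7): 0⊕1⊕1⊕1 = 1
s4 (pos 4,5,6,7): 1⊕1⊕1⊕1 = 0
Syndrome s4…s1 = 011 → error at position 3.
Flip position 3: 0011111 → 0001111
Read data bits from positions 3,5,6,7: 0111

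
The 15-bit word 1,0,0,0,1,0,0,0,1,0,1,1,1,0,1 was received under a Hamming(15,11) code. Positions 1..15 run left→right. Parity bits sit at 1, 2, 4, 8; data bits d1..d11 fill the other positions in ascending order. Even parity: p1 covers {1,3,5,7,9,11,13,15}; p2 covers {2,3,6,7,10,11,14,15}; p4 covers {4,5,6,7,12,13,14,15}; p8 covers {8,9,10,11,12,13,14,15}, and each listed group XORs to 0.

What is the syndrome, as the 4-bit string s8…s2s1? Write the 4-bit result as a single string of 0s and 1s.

s1 (pos 1,3,5,7,9,11,13,15): 1⊕0⊕1⊕0⊕1⊕1⊕1⊕1 = 0
s2 (pos 2,3,6,7,10,11,14,15): 0⊕0⊕0⊕0⊕0⊕1⊕0⊕1 = 0
s4 (pos 4,5,6,7,12,13,14,15): 0⊕1⊕0⊕0⊕1⊕1⊕0⊕1 = 0
s8 (pos 8,9,10,11,12,13,14,15): 0⊕1⊕0⊕1⊕1⊕1⊕0⊕1 = 1
Syndrome s8…s1 = 1000 → error at position 8.

1000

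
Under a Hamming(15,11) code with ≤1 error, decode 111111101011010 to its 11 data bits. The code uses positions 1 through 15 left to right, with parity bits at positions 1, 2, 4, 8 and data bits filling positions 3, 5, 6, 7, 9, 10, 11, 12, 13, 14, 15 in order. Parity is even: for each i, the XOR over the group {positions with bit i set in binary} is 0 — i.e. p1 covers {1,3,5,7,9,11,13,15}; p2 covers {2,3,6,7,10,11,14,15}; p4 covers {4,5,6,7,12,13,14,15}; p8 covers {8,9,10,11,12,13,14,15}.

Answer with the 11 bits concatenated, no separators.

s1 (pos 1,3,5,7,9,11,13,15): 1⊕1⊕1⊕1⊕1⊕1⊕0⊕0 = 0
s2 (pos 2,3,6,7,10,11,14,15): 1⊕1⊕1⊕1⊕0⊕1⊕1⊕0 = 0
s4 (pos 4,5,6,7,12,13,14,15): 1⊕1⊕1⊕1⊕1⊕0⊕1⊕0 = 0
s8 (pos 8,9,10,11,12,13,14,15): 0⊕1⊕0⊕1⊕1⊕0⊕1⊕0 = 0
Syndrome s8…s1 = 0000 → no error.
Read data bits from positions 3,5,6,7,9,10,11,12,13,14,15: 11111011010

11111011010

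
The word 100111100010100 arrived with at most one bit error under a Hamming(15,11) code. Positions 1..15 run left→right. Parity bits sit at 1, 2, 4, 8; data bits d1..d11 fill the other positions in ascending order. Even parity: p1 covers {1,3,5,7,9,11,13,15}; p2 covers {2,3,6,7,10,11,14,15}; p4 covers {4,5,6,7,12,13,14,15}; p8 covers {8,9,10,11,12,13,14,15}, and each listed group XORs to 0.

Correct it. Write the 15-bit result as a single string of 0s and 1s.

s1 (pos 1,3,5,7,9,11,13,15): 1⊕0⊕1⊕1⊕0⊕1⊕1⊕0 = 1
s2 (pos 2,3,6,7,10,11,14,15): 0⊕0⊕1⊕1⊕0⊕1⊕0⊕0 = 1
s4 (pos 4,5,6,7,12,13,14,15): 1⊕1⊕1⊕1⊕0⊕1⊕0⊕0 = 1
s8 (pos 8,9,10,11,12,13,14,15): 0⊕0⊕0⊕1⊕0⊕1⊕0⊕0 = 0
Syndrome s8…s1 = 0111 → error at position 7.
Flip position 7: 100111100010100 → 100111000010100

100111000010100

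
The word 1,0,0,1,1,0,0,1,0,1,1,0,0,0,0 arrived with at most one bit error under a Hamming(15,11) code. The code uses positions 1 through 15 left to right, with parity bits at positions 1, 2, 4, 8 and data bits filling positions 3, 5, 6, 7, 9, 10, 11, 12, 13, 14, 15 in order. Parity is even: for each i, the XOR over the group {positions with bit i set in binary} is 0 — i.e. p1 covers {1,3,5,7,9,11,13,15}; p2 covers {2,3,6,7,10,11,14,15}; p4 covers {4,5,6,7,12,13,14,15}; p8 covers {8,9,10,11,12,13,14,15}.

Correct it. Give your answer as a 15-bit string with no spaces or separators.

100110011110000

s1 (pos 1,3,5,7,9,11,13,15): 1⊕0⊕1⊕0⊕0⊕1⊕0⊕0 = 1
s2 (pos 2,3,6,7,10,11,14,15): 0⊕0⊕0⊕0⊕1⊕1⊕0⊕0 = 0
s4 (pos 4,5,6,7,12,13,14,15): 1⊕1⊕0⊕0⊕0⊕0⊕0⊕0 = 0
s8 (pos 8,9,10,11,12,13,14,15): 1⊕0⊕1⊕1⊕0⊕0⊕0⊕0 = 1
Syndrome s8…s1 = 1001 → error at position 9.
Flip position 9: 100110010110000 → 100110011110000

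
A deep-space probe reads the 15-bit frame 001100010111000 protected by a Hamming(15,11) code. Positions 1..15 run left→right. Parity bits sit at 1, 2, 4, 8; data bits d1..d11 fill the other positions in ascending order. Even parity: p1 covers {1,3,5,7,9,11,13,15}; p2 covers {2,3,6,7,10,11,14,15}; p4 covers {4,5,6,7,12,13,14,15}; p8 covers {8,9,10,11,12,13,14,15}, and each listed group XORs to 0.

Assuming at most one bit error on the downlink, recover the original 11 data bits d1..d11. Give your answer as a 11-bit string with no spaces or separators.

10000111000

s1 (pos 1,3,5,7,9,11,13,15): 0⊕1⊕0⊕0⊕0⊕1⊕0⊕0 = 0
s2 (pos 2,3,6,7,10,11,14,15): 0⊕1⊕0⊕0⊕1⊕1⊕0⊕0 = 1
s4 (pos 4,5,6,7,12,13,14,15): 1⊕0⊕0⊕0⊕1⊕0⊕0⊕0 = 0
s8 (pos 8,9,10,11,12,13,14,15): 1⊕0⊕1⊕1⊕1⊕0⊕0⊕0 = 0
Syndrome s8…s1 = 0010 → error at position 2.
Flip position 2: 001100010111000 → 011100010111000
Read data bits from positions 3,5,6,7,9,10,11,12,13,14,15: 10000111000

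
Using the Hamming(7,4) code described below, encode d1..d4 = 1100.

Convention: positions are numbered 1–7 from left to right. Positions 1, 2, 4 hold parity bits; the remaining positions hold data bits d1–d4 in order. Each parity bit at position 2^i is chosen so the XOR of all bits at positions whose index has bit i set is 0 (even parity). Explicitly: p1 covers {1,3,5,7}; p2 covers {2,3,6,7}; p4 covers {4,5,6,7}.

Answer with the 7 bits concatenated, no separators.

Place data at non-parity positions: p1 p2 1 p4 1 0 0
p1 (pos 1,3,5,7): XOR of data positions = 1⊕1⊕0 = 0
p2 (pos 2,3,6,7): XOR of data positions = 1⊕0⊕0 = 1
p4 (pos 4,5,6,7): XOR of data positions = 1⊕0⊕0 = 1
Codeword: 0111100

0111100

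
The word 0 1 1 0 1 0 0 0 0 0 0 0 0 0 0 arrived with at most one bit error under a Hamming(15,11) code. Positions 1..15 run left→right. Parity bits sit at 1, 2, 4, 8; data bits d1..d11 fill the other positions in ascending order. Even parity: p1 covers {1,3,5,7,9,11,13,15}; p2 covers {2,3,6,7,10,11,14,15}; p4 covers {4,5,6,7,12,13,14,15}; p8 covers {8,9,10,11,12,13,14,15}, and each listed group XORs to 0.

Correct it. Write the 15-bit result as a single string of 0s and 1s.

s1 (pos 1,3,5,7,9,11,13,15): 0⊕1⊕1⊕0⊕0⊕0⊕0⊕0 = 0
s2 (pos 2,3,6,7,10,11,14,15): 1⊕1⊕0⊕0⊕0⊕0⊕0⊕0 = 0
s4 (pos 4,5,6,7,12,13,14,15): 0⊕1⊕0⊕0⊕0⊕0⊕0⊕0 = 1
s8 (pos 8,9,10,11,12,13,14,15): 0⊕0⊕0⊕0⊕0⊕0⊕0⊕0 = 0
Syndrome s8…s1 = 0100 → error at position 4.
Flip position 4: 011010000000000 → 011110000000000

011110000000000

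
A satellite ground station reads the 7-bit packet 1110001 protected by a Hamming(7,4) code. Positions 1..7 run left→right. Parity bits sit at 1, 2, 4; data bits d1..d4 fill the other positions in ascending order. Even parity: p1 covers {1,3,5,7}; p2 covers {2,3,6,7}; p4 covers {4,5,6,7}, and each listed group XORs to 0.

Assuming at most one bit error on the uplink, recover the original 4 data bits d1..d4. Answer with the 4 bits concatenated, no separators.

s1 (pos 1,3,5,7): 1⊕1⊕0⊕1 = 1
s2 (pos 2,3,6,7): 1⊕1⊕0⊕1 = 1
s4 (pos 4,5,6,7): 0⊕0⊕0⊕1 = 1
Syndrome s4…s1 = 111 → error at position 7.
Flip position 7: 1110001 → 1110000
Read data bits from positions 3,5,6,7: 1000

1000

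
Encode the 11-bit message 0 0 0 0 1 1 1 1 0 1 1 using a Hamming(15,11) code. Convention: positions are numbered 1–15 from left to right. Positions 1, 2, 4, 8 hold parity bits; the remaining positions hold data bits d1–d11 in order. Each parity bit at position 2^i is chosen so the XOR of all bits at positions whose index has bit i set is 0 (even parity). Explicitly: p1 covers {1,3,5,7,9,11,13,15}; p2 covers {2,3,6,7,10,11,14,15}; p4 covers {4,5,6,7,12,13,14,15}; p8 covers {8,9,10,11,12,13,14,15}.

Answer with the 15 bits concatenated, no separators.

100100001111011

Place data at non-parity positions: p1 p2 0 p4 0 0 0 p8 1 1 1 1 0 1 1
p1 (pos 1,3,5,7,9,11,13,15): XOR of data positions = 0⊕0⊕0⊕1⊕1⊕0⊕1 = 1
p2 (pos 2,3,6,7,10,11,14,15): XOR of data positions = 0⊕0⊕0⊕1⊕1⊕1⊕1 = 0
p4 (pos 4,5,6,7,12,13,14,15): XOR of data positions = 0⊕0⊕0⊕1⊕0⊕1⊕1 = 1
p8 (pos 8,9,10,11,12,13,14,15): XOR of data positions = 1⊕1⊕1⊕1⊕0⊕1⊕1 = 0
Codeword: 100100001111011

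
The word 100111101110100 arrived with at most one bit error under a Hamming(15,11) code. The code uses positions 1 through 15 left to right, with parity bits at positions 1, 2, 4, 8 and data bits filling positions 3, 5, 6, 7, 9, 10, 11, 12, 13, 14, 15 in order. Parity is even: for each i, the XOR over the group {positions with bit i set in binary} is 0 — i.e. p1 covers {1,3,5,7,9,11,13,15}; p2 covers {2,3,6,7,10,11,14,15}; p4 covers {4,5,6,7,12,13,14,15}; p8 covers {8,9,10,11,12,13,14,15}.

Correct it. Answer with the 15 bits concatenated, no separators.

100011101110100

s1 (pos 1,3,5,7,9,11,13,15): 1⊕0⊕1⊕1⊕1⊕1⊕1⊕0 = 0
s2 (pos 2,3,6,7,10,11,14,15): 0⊕0⊕1⊕1⊕1⊕1⊕0⊕0 = 0
s4 (pos 4,5,6,7,12,13,14,15): 1⊕1⊕1⊕1⊕0⊕1⊕0⊕0 = 1
s8 (pos 8,9,10,11,12,13,14,15): 0⊕1⊕1⊕1⊕0⊕1⊕0⊕0 = 0
Syndrome s8…s1 = 0100 → error at position 4.
Flip position 4: 100111101110100 → 100011101110100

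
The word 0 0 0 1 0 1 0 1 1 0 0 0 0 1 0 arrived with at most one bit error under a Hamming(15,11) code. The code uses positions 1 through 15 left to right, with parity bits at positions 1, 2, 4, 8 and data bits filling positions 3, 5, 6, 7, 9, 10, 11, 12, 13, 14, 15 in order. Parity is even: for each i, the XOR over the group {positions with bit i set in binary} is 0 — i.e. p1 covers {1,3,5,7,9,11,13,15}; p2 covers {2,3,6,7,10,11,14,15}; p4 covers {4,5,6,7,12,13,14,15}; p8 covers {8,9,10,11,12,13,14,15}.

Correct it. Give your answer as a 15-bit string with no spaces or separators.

s1 (pos 1,3,5,7,9,11,13,15): 0⊕0⊕0⊕0⊕1⊕0⊕0⊕0 = 1
s2 (pos 2,3,6,7,10,11,14,15): 0⊕0⊕1⊕0⊕0⊕0⊕1⊕0 = 0
s4 (pos 4,5,6,7,12,13,14,15): 1⊕0⊕1⊕0⊕0⊕0⊕1⊕0 = 1
s8 (pos 8,9,10,11,12,13,14,15): 1⊕1⊕0⊕0⊕0⊕0⊕1⊕0 = 1
Syndrome s8…s1 = 1101 → error at position 13.
Flip position 13: 000101011000010 → 000101011000110

000101011000110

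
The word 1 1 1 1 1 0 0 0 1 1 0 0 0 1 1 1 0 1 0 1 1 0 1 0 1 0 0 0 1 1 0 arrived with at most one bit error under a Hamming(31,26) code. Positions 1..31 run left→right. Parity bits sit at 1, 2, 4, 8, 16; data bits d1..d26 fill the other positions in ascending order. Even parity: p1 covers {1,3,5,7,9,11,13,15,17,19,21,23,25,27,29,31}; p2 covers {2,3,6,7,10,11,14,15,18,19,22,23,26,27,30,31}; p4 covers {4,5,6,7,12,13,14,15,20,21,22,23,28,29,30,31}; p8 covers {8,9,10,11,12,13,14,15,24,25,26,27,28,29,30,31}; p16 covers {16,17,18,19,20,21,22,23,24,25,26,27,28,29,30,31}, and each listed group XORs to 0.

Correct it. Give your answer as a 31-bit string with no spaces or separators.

s1 (pos 1,3,5,7,9,11,13,15,17,19,21,23,25,27,29,31): 1⊕1⊕1⊕0⊕1⊕0⊕0⊕1⊕0⊕0⊕1⊕1⊕1⊕0⊕1⊕0 = 1
s2 (pos 2,3,6,7,10,11,14,15,18,19,22,23,26,27,30,31): 1⊕1⊕0⊕0⊕1⊕0⊕1⊕1⊕1⊕0⊕0⊕1⊕0⊕0⊕1⊕0 = 0
s4 (pos 4,5,6,7,12,13,14,15,20,21,22,23,28,29,30,31): 1⊕1⊕0⊕0⊕0⊕0⊕1⊕1⊕1⊕1⊕0⊕1⊕0⊕1⊕1⊕0 = 1
s8 (pos 8,9,10,11,12,13,14,15,24,25,26,27,28,29,30,31): 0⊕1⊕1⊕0⊕0⊕0⊕1⊕1⊕0⊕1⊕0⊕0⊕0⊕1⊕1⊕0 = 1
s16 (pos 16,17,18,19,20,21,22,23,24,25,26,27,28,29,30,31): 1⊕0⊕1⊕0⊕1⊕1⊕0⊕1⊕0⊕1⊕0⊕0⊕0⊕1⊕1⊕0 = 0
Syndrome s16…s1 = 01101 → error at position 13.
Flip position 13: 1111100011000111010110101000110 → 1111100011001111010110101000110

1111100011001111010110101000110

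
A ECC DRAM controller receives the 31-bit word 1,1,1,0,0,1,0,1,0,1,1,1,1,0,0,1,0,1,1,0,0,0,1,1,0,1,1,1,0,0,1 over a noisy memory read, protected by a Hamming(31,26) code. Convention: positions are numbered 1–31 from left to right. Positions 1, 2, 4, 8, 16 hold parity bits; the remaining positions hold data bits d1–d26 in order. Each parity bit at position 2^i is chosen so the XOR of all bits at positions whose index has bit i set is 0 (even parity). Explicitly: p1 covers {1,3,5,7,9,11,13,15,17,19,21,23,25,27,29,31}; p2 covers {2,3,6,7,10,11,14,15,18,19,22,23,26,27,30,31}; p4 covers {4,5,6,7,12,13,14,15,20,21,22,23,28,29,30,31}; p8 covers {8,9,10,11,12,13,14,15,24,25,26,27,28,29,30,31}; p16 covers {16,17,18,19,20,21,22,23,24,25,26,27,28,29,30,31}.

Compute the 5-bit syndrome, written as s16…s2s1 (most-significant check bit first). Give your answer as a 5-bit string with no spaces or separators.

10010

s1 (pos 1,3,5,7,9,11,13,15,17,19,21,23,25,27,29,31): 1⊕1⊕0⊕0⊕0⊕1⊕1⊕0⊕0⊕1⊕0⊕1⊕0⊕1⊕0⊕1 = 0
s2 (pos 2,3,6,7,10,11,14,15,18,19,22,23,26,27,30,31): 1⊕1⊕1⊕0⊕1⊕1⊕0⊕0⊕1⊕1⊕0⊕1⊕1⊕1⊕0⊕1 = 1
s4 (pos 4,5,6,7,12,13,14,15,20,21,22,23,28,29,30,31): 0⊕0⊕1⊕0⊕1⊕1⊕0⊕0⊕0⊕0⊕0⊕1⊕1⊕0⊕0⊕1 = 0
s8 (pos 8,9,10,11,12,13,14,15,24,25,26,27,28,29,30,31): 1⊕0⊕1⊕1⊕1⊕1⊕0⊕0⊕1⊕0⊕1⊕1⊕1⊕0⊕0⊕1 = 0
s16 (pos 16,17,18,19,20,21,22,23,24,25,26,27,28,29,30,31): 1⊕0⊕1⊕1⊕0⊕0⊕0⊕1⊕1⊕0⊕1⊕1⊕1⊕0⊕0⊕1 = 1
Syndrome s16…s1 = 10010 → error at position 18.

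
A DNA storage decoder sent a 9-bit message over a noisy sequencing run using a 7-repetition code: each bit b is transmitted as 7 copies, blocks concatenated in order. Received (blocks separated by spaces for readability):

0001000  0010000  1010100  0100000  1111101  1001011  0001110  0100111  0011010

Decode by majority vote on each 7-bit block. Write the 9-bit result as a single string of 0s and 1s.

000011010

Block 1 (0001000): 1 one → 0
Block 2 (0010000): 1 one → 0
Block 3 (1010100): 3 ones → 0
Block 4 (0100000): 1 one → 0
Block 5 (1111101): 6 ones → 1
Block 6 (1001011): 4 ones → 1
Block 7 (0001110): 3 ones → 0
Block 8 (0100111): 4 ones → 1
Block 9 (0011010): 3 ones → 0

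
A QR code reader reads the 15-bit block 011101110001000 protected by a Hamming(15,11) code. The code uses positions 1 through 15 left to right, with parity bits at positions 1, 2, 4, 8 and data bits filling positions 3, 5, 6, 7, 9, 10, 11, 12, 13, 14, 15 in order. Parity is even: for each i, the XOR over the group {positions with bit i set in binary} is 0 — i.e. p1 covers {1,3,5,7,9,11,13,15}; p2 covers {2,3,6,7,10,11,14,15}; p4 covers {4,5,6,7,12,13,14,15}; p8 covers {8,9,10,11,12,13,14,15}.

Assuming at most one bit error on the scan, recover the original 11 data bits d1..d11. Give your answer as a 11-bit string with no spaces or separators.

10110001000

s1 (pos 1,3,5,7,9,11,13,15): 0⊕1⊕0⊕1⊕0⊕0⊕0⊕0 = 0
s2 (pos 2,3,6,7,10,11,14,15): 1⊕1⊕1⊕1⊕0⊕0⊕0⊕0 = 0
s4 (pos 4,5,6,7,12,13,14,15): 1⊕0⊕1⊕1⊕1⊕0⊕0⊕0 = 0
s8 (pos 8,9,10,11,12,13,14,15): 1⊕0⊕0⊕0⊕1⊕0⊕0⊕0 = 0
Syndrome s8…s1 = 0000 → no error.
Read data bits from positions 3,5,6,7,9,10,11,12,13,14,15: 10110001000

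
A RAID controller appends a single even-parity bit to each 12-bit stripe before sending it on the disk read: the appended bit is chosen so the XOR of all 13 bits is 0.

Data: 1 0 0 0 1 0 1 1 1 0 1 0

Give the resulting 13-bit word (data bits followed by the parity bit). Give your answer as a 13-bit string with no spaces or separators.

1000101110100

XOR of the 12 data bits: 1⊕0⊕0⊕0⊕1⊕0⊕1⊕1⊕1⊕0⊕1⊕0 = 0
Parity bit = 0 (so all 13 bits XOR to 0).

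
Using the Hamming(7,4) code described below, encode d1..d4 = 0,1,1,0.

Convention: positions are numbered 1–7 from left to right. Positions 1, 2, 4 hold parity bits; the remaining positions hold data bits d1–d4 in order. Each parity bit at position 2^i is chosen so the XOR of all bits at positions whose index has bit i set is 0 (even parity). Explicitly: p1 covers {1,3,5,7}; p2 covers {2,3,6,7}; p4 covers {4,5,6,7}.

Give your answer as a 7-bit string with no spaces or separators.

Place data at non-parity positions: p1 p2 0 p4 1 1 0
p1 (pos 1,3,5,7): XOR of data positions = 0⊕1⊕0 = 1
p2 (pos 2,3,6,7): XOR of data positions = 0⊕1⊕0 = 1
p4 (pos 4,5,6,7): XOR of data positions = 1⊕1⊕0 = 0
Codeword: 1100110

1100110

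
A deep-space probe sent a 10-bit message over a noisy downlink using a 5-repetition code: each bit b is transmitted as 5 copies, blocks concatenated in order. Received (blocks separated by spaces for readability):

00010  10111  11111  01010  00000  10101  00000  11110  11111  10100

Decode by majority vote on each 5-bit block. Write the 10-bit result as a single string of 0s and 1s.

Block 1 (00010): 1 one → 0
Block 2 (10111): 4 ones → 1
Block 3 (11111): 5 ones → 1
Block 4 (01010): 2 ones → 0
Block 5 (00000): 0 ones → 0
Block 6 (10101): 3 ones → 1
Block 7 (00000): 0 ones → 0
Block 8 (11110): 4 ones → 1
Block 9 (11111): 5 ones → 1
Block 10 (10100): 2 ones → 0

0110010110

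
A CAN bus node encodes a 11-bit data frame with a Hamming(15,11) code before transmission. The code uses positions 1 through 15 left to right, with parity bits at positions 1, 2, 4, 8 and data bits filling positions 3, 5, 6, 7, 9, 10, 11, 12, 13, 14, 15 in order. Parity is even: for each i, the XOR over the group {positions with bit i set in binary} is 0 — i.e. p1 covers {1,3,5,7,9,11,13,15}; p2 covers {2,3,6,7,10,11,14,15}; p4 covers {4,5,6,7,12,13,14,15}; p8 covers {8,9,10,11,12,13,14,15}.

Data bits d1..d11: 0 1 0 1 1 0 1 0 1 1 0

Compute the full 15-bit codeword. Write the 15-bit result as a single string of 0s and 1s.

Place data at non-parity positions: p1 p2 0 p4 1 0 1 p8 1 0 1 0 1 1 0
p1 (pos 1,3,5,7,9,11,13,15): XOR of data positions = 0⊕1⊕1⊕1⊕1⊕1⊕0 = 1
p2 (pos 2,3,6,7,10,11,14,15): XOR of data positions = 0⊕0⊕1⊕0⊕1⊕1⊕0 = 1
p4 (pos 4,5,6,7,12,13,14,15): XOR of data positions = 1⊕0⊕1⊕0⊕1⊕1⊕0 = 0
p8 (pos 8,9,10,11,12,13,14,15): XOR of data positions = 1⊕0⊕1⊕0⊕1⊕1⊕0 = 0
Codeword: 110010101010110

110010101010110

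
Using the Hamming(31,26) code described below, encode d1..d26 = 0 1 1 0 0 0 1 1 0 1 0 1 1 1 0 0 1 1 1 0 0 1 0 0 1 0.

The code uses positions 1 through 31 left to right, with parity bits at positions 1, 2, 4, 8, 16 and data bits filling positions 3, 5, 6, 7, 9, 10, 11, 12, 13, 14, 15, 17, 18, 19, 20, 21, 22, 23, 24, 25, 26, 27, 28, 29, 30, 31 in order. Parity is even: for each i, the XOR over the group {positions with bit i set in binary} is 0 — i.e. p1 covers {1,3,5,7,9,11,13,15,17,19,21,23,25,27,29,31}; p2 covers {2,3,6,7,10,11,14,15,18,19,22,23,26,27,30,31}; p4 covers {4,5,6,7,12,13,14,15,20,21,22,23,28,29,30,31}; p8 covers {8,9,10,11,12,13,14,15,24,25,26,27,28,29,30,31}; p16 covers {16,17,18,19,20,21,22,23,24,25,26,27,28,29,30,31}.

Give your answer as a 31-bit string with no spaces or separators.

Place data at non-parity positions: p1 p2 0 p4 1 1 0 p8 0 0 1 1 0 1 0 p16 1 1 1 0 0 1 1 1 0 0 1 0 0 1 0
p1 (pos 1,3,5,7,9,11,13,15,17,19,21,23,25,27,29,31): XOR of data positions = 0⊕1⊕0⊕0⊕1⊕0⊕0⊕1⊕1⊕0⊕1⊕0⊕1⊕0⊕0 = 0
p2 (pos 2,3,6,7,10,11,14,15,18,19,22,23,26,27,30,31): XOR of data positions = 0⊕1⊕0⊕0⊕1⊕1⊕0⊕1⊕1⊕1⊕1⊕0⊕1⊕1⊕0 = 1
p4 (pos 4,5,6,7,12,13,14,15,20,21,22,23,28,29,30,31): XOR of data positions = 1⊕1⊕0⊕1⊕0⊕1⊕0⊕0⊕0⊕1⊕1⊕0⊕0⊕1⊕0 = 1
p8 (pos 8,9,10,11,12,13,14,15,24,25,26,27,28,29,30,31): XOR of data positions = 0⊕0⊕1⊕1⊕0⊕1⊕0⊕1⊕0⊕0⊕1⊕0⊕0⊕1⊕0 = 0
p16 (pos 16,17,18,19,20,21,22,23,24,25,26,27,28,29,30,31): XOR of data positions = 1⊕1⊕1⊕0⊕0⊕1⊕1⊕1⊕0⊕0⊕1⊕0⊕0⊕1⊕0 = 0
Codeword: 0101110000110100111001110010010

0101110000110100111001110010010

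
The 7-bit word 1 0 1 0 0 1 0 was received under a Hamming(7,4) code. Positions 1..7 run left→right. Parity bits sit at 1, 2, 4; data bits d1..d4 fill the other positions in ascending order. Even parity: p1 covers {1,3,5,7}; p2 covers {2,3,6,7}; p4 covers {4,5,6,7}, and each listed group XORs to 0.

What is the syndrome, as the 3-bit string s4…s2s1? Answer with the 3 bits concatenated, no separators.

100

s1 (pos 1,3,5,7): 1⊕1⊕0⊕0 = 0
s2 (pos 2,3,6,7): 0⊕1⊕1⊕0 = 0
s4 (pos 4,5,6,7): 0⊕0⊕1⊕0 = 1
Syndrome s4…s1 = 100 → error at position 4.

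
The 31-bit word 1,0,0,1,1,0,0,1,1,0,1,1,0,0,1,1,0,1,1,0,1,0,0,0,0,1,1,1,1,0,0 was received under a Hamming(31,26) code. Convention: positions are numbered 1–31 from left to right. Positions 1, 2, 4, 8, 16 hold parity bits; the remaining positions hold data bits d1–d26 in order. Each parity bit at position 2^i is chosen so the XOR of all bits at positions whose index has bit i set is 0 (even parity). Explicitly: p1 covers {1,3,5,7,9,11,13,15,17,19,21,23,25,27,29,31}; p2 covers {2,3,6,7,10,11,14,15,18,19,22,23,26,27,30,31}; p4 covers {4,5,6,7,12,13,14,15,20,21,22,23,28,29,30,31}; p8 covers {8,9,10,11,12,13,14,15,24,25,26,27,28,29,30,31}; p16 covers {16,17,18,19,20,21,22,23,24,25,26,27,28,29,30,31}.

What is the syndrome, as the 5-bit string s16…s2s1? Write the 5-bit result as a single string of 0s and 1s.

s1 (pos 1,3,5,7,9,11,13,15,17,19,21,23,25,27,29,31): 1⊕0⊕1⊕0⊕1⊕1⊕0⊕1⊕0⊕1⊕1⊕0⊕0⊕1⊕1⊕0 = 1
s2 (pos 2,3,6,7,10,11,14,15,18,19,22,23,26,27,30,31): 0⊕0⊕0⊕0⊕0⊕1⊕0⊕1⊕1⊕1⊕0⊕0⊕1⊕1⊕0⊕0 = 0
s4 (pos 4,5,6,7,12,13,14,15,20,21,22,23,28,29,30,31): 1⊕1⊕0⊕0⊕1⊕0⊕0⊕1⊕0⊕1⊕0⊕0⊕1⊕1⊕0⊕0 = 1
s8 (pos 8,9,10,11,12,13,14,15,24,25,26,27,28,29,30,31): 1⊕1⊕0⊕1⊕1⊕0⊕0⊕1⊕0⊕0⊕1⊕1⊕1⊕1⊕0⊕0 = 1
s16 (pos 16,17,18,19,20,21,22,23,24,25,26,27,28,29,30,31): 1⊕0⊕1⊕1⊕0⊕1⊕0⊕0⊕0⊕0⊕1⊕1⊕1⊕1⊕0⊕0 = 0
Syndrome s16…s1 = 01101 → error at position 13.

01101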